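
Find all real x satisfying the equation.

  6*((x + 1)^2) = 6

Step 1. [6*((x + 1)^2) = 6] leading coefficient 6: divide by 6, so div: (x + 1)^2 = 1.
Step 2. [(x + 1)^2 = 1] 1 ≥ 0, LHS is (·)² — take ±√. So sqrt: x + 1 = 1 or -1.
Step 3. [x + 1 = 1 or -1] subtract 1: x sits inside (… + 1). So sub: x = 0 or -2.

Answer: x ∈ {-2, 0}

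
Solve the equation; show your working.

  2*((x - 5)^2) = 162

Step 1. [2*((x - 5)^2) = 162] 2·(inner) — divide through by 2 ⇒ div: (x - 5)^2 = 81.
Step 2. [(x - 5)^2 = 81] 81 ≥ 0, LHS is (·)² — take ±√, so sqrt: x - 5 = 9 or -9.
Step 3. [x - 5 = 9 or -9] -5 is outermost — add 5 both sides ⇒ sub: x = 14 or -4.

Answer: x ∈ {-4, 14}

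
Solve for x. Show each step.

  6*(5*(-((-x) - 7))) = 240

Step 1. [6*(5*(-((-x) - 7))) = 240] 6·(inner) — divide through by 6. So div: 5*(-((-x) - 7)) = 40.
Step 2. [5*(-((-x) - 7)) = 40] 5 out front; divide by 5 ⇒ div: -((-x) - 7) = 8.
Step 3. [-((-x) - 7) = 8] LHS negated; negate both sides ⇒ neg: (-x) - 7 = -8.
Step 4. [(-x) - 7 = -8] 7 comes off first (add 7) ⇒ sub: -x = -1.
Step 5. [-x = -1] flip signs both sides, so neg: x = 1.

Answer: x ∈ {1}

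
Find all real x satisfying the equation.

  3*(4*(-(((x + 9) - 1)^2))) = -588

Step 1. [3*(4*(-(((x + 9) - 1)^2))) = -588] divide by the outer 3 ⇒ div: 4*(-(((x + 9) - 1)^2)) = -196.
Step 2. [4*(-(((x + 9) - 1)^2)) = -196] 4 out front; divide by 4. So div: -(((x + 9) - 1)^2) = -49.
Step 3. [-(((x + 9) - 1)^2) = -49] flip signs both sides. So neg: ((x + 9) - 1)^2 = 49.
Step 4. [((x + 9) - 1)^2 = 49] 49 ≥ 0, LHS is (·)² — take ±√ ⇒ sqrt: (x + 9) - 1 = 7 or -7.
Step 5. [(x + 9) - 1 = 7 or -7] the outer -1 inverts by adding 1. So sub: x + 9 = 8 or -6.
Step 6. [x + 9 = 8 or -6] subtract 9: x sits inside (… + 9), so sub: x = -1 or -15.

Answer: x ∈ {-15, -1}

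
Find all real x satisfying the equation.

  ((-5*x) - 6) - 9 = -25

Step 1. [((-5*x) - 6) - 9 = -25] -9 is outermost — add 9 both sides. So sub: (-5*x) - 6 = -16.
Step 2. [(-5*x) - 6 = -16] add 6: x sits inside (… - 6) ⇒ sub: -5*x = -10.
Step 3. [-5*x = -10] -5 out front; divide by -5 ⇒ div: x = 2.

Answer: x ∈ {2}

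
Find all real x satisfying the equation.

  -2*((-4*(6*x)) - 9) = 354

Step 1. [-2*((-4*(6*x)) - 9) = 354] leading coefficient -2: divide by -2 ⇒ div: (-4*(6*x)) - 9 = -177.
Step 2. [(-4*(6*x)) - 9 = -177] peel the -9: add 9 from each side. So sub: -4*(6*x) = -168.
Step 3. [-4*(6*x) = -168] -4 out front; divide by -4. So div: 6*x = 42.
Step 4. [6*x = 42] 6·(inner) — divide through by 6. So div: x = 7.

Answer: x ∈ {7}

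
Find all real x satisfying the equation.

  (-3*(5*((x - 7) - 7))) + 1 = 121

Step 1. [(-3*(5*((x - 7) - 7))) + 1 = 121] the outer +1 inverts by subtracting 1, so sub: -3*(5*((x - 7) - 7)) = 120.
Step 2. [-3*(5*((x - 7) - 7)) = 120] LHS = -3·(…); ÷-3 both sides, so div: 5*((x - 7) - 7) = -40.
Step 3. [5*((x - 7) - 7) = -40] 5·(inner) — divide through by 5. So div: (x - 7) - 7 = -8.
Step 4. [(x - 7) - 7 = -8] -7 is outermost — add 7 both sides. So sub: x - 7 = -1.
Step 5. [x - 7 = -1] peel the -7: add 7 from each side. So sub: x = 6.

Answer: x ∈ {6}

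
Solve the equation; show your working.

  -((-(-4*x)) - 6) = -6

Step 1. [-((-(-4*x)) - 6) = -6] LHS negated; negate both sides, so neg: (-(-4*x)) - 6 = 6.
Step 2. [(-(-4*x)) - 6 = 6] add 6: x sits inside (… - 6) ⇒ sub: -(-4*x) = 12.
Step 3. [-(-4*x) = 12] leading − — multiply by −1. So neg: -4*x = -12.
Step 4. [-4*x = -12] leading coefficient -4: divide by -4. So div: x = 3.

Answer: x ∈ {3}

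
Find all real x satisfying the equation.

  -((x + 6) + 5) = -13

Step 1. [-((x + 6) + 5) = -13] LHS negated; negate both sides, so neg: (x + 6) + 5 = 13.
Step 2. [(x + 6) + 5 = 13] 5 comes off first (subtract 5). So sub: x + 6 = 8.
Step 3. [x + 6 = 8] subtract 6: x sits inside (… + 6), so sub: x = 2.

Answer: x ∈ {2}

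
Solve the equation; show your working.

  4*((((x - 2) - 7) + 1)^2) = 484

Step 1. [4*((((x - 2) - 7) + 1)^2) = 484] 4 out front; divide by 4 ⇒ div: (((x - 2) - 7) + 1)^2 = 121.
Step 2. [(((x - 2) - 7) + 1)^2 = 121] LHS squared, RHS 121 ≥ 0: apply √ (±) ⇒ sqrt: ((x - 2) - 7) + 1 = 11 or -11.
Step 3. [((x - 2) - 7) + 1 = 11 or -11] subtract 1: x sits inside (… + 1) ⇒ sub: (x - 2) - 7 = 10 or -12.
Step 4. [(x - 2) - 7 = 10 or -12] peel the -7: add 7 from each side ⇒ sub: x - 2 = 17 or -5.
Step 5. [x - 2 = 17 or -5] peel the -2: add 2 from each side. So sub: x = 19 or -3.

Answer: x ∈ {-3, 19}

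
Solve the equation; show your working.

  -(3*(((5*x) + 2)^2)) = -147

Step 1. [-(3*(((5*x) + 2)^2)) = -147] LHS negated; negate both sides, so neg: 3*(((5*x) + 2)^2) = 147.
Step 2. [3*(((5*x) + 2)^2) = 147] LHS = 3·(…); ÷3 both sides. So div: ((5*x) + 2)^2 = 49.
Step 3. [((5*x) + 2)^2 = 49] √ both sides: 49 ≥ 0 gives two branches ⇒ sqrt: (5*x) + 2 = 7 or -7.
Step 4. [(5*x) + 2 = 7 or -7] subtract 2: x sits inside (… + 2). So sub: 5*x = 5 or -9.
Step 5. [5*x = 5 or -9] 5·(inner) — divide through by 5. So div: x = 1 or -9/5.

Answer: x ∈ {-9/5, 1}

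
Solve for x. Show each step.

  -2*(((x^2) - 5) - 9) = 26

Step 1. [-2*(((x^2) - 5) - 9) = 26] -2·(inner) — divide through by -2. So div: ((x^2) - 5) - 9 = -13.
Step 2. [((x^2) - 5) - 9 = -13] -9 is outermost — add 9 both sides ⇒ sub: (x^2) - 5 = -4.
Step 3. [(x^2) - 5 = -4] peel the -5: add 5 from each side ⇒ sub: x^2 = 1.
Step 4. [x^2 = 1] √ both sides: 1 ≥ 0 gives two branches ⇒ sqrt: x = 1 or -1.

Answer: x ∈ {-1, 1}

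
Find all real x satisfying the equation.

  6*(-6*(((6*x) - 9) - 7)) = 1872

Step 1. [6*(-6*(((6*x) - 9) - 7)) = 1872] leading coefficient 6: divide by 6. So div: -6*(((6*x) - 9) - 7) = 312.
Step 2. [-6*(((6*x) - 9) - 7) = 312] LHS = -6·(…); ÷-6 both sides. So div: ((6*x) - 9) - 7 = -52.
Step 3. [((6*x) - 9) - 7 = -52] -7 is outermost — add 7 both sides, so sub: (6*x) - 9 = -45.
Step 4. [(6*x) - 9 = -45] the outer -9 inverts by adding 9 ⇒ sub: 6*x = -36.
Step 5. [6*x = -36] leading coefficient 6: divide by 6, so div: x = -6.

Answer: x ∈ {-6}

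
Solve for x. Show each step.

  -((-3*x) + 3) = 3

Step 1. [-((-3*x) + 3) = 3] leading − — multiply by −1, so neg: (-3*x) + 3 = -3.
Step 2. [(-3*x) + 3 = -3] -3 | LHS and -3 | -3: pull -3 out, so factor: x - 1 = 1.
Step 3. [x - 1 = 1] 1 comes off first (add 1), so sub: x = 2.

Answer: x ∈ {2}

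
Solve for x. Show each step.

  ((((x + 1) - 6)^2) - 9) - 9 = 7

Step 1. [((((x + 1) - 6)^2) - 9) - 9 = 7] 9 comes off first (add 9), so sub: (((x + 1) - 6)^2) - 9 = 16.
Step 2. [(((x + 1) - 6)^2) - 9 = 16] peel the -9: add 9 from each side ⇒ sub: ((x + 1) - 6)^2 = 25.
Step 3. [((x + 1) - 6)^2 = 25] LHS squared, RHS 25 ≥ 0: apply √ (±), so sqrt: (x + 1) - 6 = 5 or -5.
Step 4. [(x + 1) - 6 = 5 or -5] -6 is outermost — add 6 both sides. So sub: x + 1 = 11 or 1.
Step 5. [x + 1 = 11 or 1] peel the +1: subtract 1 from each side. So sub: x = 10 or 0.

Answer: x ∈ {0, 10}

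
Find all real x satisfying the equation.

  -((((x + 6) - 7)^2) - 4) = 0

Step 1. [-((((x + 6) - 7)^2) - 4) = 0] flip signs both sides ⇒ neg: (((x + 6) - 7)^2) - 4 = 0.
Step 2. [(((x + 6) - 7)^2) - 4 = 0] -4 is outermost — add 4 both sides, so sub: ((x + 6) - 7)^2 = 4.
Step 3. [((x + 6) - 7)^2 = 4] 4 ≥ 0, LHS is (·)² — take ±√. So sqrt: (x + 6) - 7 = 2 or -2.
Step 4. [(x + 6) - 7 = 2 or -2] 7 comes off first (add 7). So sub: x + 6 = 9 or 5.
Step 5. [x + 6 = 9 or 5] subtract 6: x sits inside (… + 6) ⇒ sub: x = 3 or -1.

Answer: x ∈ {-1, 3}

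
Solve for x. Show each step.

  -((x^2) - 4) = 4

Step 1. [-((x^2) - 4) = 4] flip signs both sides ⇒ neg: (x^2) - 4 = -4.
Step 2. [(x^2) - 4 = -4] 4 comes off first (add 4), so sub: x^2 = 0.
Step 3. [x^2 = 0] LHS squared, RHS 0 ≥ 0: apply √ (±). So sqrt: x = 0.

Answer: x ∈ {0}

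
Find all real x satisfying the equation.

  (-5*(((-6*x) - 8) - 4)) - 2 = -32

Step 1. [(-5*(((-6*x) - 8) - 4)) - 2 = -32] add 2: x sits inside (… - 2) ⇒ sub: -5*(((-6*x) - 8) - 4) = -30.
Step 2. [-5*(((-6*x) - 8) - 4) = -30] -5·(inner) — divide through by -5. So div: ((-6*x) - 8) - 4 = 6.
Step 3. [((-6*x) - 8) - 4 = 6] peel the -4: add 4 from each side. So sub: (-6*x) - 8 = 10.
Step 4. [(-6*x) - 8 = 10] the outer -8 inverts by adding 8. So sub: -6*x = 18.
Step 5. [-6*x = 18] leading coefficient -6: divide by -6, so div: x = -3.

Answer: x ∈ {-3}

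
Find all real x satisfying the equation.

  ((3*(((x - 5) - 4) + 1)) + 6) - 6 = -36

Step 1. [((3*(((x - 5) - 4) + 1)) + 6) - 6 = -36] the outer -6 inverts by adding 6, so sub: (3*(((x - 5) - 4) + 1)) + 6 = -30.
Step 2. [(3*(((x - 5) - 4) + 1)) + 6 = -30] the outer +6 inverts by subtracting 6 ⇒ sub: 3*(((x - 5) - 4) + 1) = -36.
Step 3. [3*(((x - 5) - 4) + 1) = -36] leading coefficient 3: divide by 3, so div: ((x - 5) - 4) + 1 = -12.
Step 4. [((x - 5) - 4) + 1 = -12] subtract 1: x sits inside (… + 1). So sub: (x - 5) - 4 = -13.
Step 5. [(x - 5) - 4 = -13] the outer -4 inverts by adding 4. So sub: x - 5 = -9.
Step 6. [x - 5 = -9] peel the -5: add 5 from each side ⇒ sub: x = -4.

Answer: x ∈ {-4}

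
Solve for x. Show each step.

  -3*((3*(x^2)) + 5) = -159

Step 1. [-3*((3*(x^2)) + 5) = -159] divide by the outer -3 ⇒ div: (3*(x^2)) + 5 = 53.
Step 2. [(3*(x^2)) + 5 = 53] +5 is outermost — subtract 5 both sides ⇒ sub: 3*(x^2) = 48.
Step 3. [3*(x^2) = 48] divide by the outer 3. So div: x^2 = 16.
Step 4. [x^2 = 16] √ both sides: 16 ≥ 0 gives two branches. So sqrt: x = 4 or -4.

Answer: x ∈ {-4, 4}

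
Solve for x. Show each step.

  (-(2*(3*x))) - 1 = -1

Step 1. [(-(2*(3*x))) - 1 = -1] peel the -1: add 1 from each side, so sub: -(2*(3*x)) = 0.
Step 2. [-(2*(3*x)) = 0] flip signs both sides. So neg: 2*(3*x) = 0.
Step 3. [2*(3*x) = 0] LHS = 2·(…); ÷2 both sides ⇒ div: 3*x = 0.
Step 4. [3*x = 0] 3 out front; divide by 3, so div: x = 0.

Answer: x ∈ {0}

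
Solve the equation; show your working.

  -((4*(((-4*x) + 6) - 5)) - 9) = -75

Step 1. [-((4*(((-4*x) + 6) - 5)) - 9) = -75] flip signs both sides ⇒ neg: (4*(((-4*x) + 6) - 5)) - 9 = 75.
Step 2. [(4*(((-4*x) + 6) - 5)) - 9 = 75] 9 comes off first (add 9), so sub: 4*(((-4*x) + 6) - 5) = 84.
Step 3. [4*(((-4*x) + 6) - 5) = 84] 4 out front; divide by 4, so div: ((-4*x) + 6) - 5 = 21.
Step 4. [((-4*x) + 6) - 5 = 21] 5 comes off first (add 5) ⇒ sub: (-4*x) + 6 = 26.
Step 5. [(-4*x) + 6 = 26] 6 comes off first (subtract 6), so sub: -4*x = 20.
Step 6. [-4*x = 20] -4 out front; divide by -4 ⇒ div: x = -5.

Answer: x ∈ {-5}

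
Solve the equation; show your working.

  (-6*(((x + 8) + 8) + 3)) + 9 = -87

Step 1. [(-6*(((x + 8) + 8) + 3)) + 9 = -87] subtract 9: x sits inside (… + 9). So sub: -6*(((x + 8) + 8) + 3) = -96.
Step 2. [-6*(((x + 8) + 8) + 3) = -96] leading coefficient -6: divide by -6 ⇒ div: ((x + 8) + 8) + 3 = 16.
Step 3. [((x + 8) + 8) + 3 = 16] the outer +3 inverts by subtracting 3 ⇒ sub: (x + 8) + 8 = 13.
Step 4. [(x + 8) + 8 = 13] subtract 8: x sits inside (… + 8) ⇒ sub: x + 8 = 5.
Step 5. [x + 8 = 5] 8 comes off first (subtract 8), so sub: x = -3.

Answer: x ∈ {-3}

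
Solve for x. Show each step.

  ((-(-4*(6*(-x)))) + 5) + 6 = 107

Step 1. [((-(-4*(6*(-x)))) + 5) + 6 = 107] 6 comes off first (subtract 6). So sub: (-(-4*(6*(-x)))) + 5 = 101.
Step 2. [(-(-4*(6*(-x)))) + 5 = 101] 5 comes off first (subtract 5), so sub: -(-4*(6*(-x))) = 96.
Step 3. [-(-4*(6*(-x))) = 96] LHS negated; negate both sides ⇒ neg: -4*(6*(-x)) = -96.
Step 4. [-4*(6*(-x)) = -96] LHS = -4·(…); ÷-4 both sides, so div: 6*(-x) = 24.
Step 5. [6*(-x) = 24] LHS = 6·(…); ÷6 both sides. So div: -x = 4.
Step 6. [-x = 4] leading − — multiply by −1 ⇒ neg: x = -4.

Answer: x ∈ {-4}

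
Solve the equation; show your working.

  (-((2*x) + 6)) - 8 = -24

Step 1. [(-((2*x) + 6)) - 8 = -24] add 8: x sits inside (… - 8) ⇒ sub: -((2*x) + 6) = -16.
Step 2. [-((2*x) + 6) = -16] flip signs both sides ⇒ neg: (2*x) + 6 = 16.
Step 3. [(2*x) + 6 = 16] 2 divides every term; factor it out ⇒ factor: x + 3 = 8.
Step 4. [x + 3 = 8] 3 comes off first (subtract 3), so sub: x = 5.

Answer: x ∈ {5}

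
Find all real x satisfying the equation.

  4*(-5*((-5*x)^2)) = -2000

Step 1. [4*(-5*((-5*x)^2)) = -2000] LHS = 4·(…); ÷4 both sides, so div: -5*((-5*x)^2) = -500.
Step 2. [-5*((-5*x)^2) = -500] LHS = -5·(…); ÷-5 both sides ⇒ div: (-5*x)^2 = 100.
Step 3. [(-5*x)^2 = 100] LHS squared, RHS 100 ≥ 0: apply √ (±). So sqrt: -5*x = 10 or -10.
Step 4. [-5*x = 10 or -10] divide by the outer -5. So div: x = -2 or 2.

Answer: x ∈ {-2, 2}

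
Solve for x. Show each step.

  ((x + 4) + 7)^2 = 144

Step 1. [((x + 4) + 7)^2 = 144] √ both sides: 144 ≥ 0 gives two branches. So sqrt: (x + 4) + 7 = 12 or -12.
Step 2. [(x + 4) + 7 = 12 or -12] +7 is outermost — subtract 7 both sides, so sub: x + 4 = 5 or -19.
Step 3. [x + 4 = 5 or -19] the outer +4 inverts by subtracting 4. So sub: x = 1 or -23.

Answer: x ∈ {-23, 1}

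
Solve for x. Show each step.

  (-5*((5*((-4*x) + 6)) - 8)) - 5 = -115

Step 1. [(-5*((5*((-4*x) + 6)) - 8)) - 5 = -115] add 5: x sits inside (… - 5). So sub: -5*((5*((-4*x) + 6)) - 8) = -110.
Step 2. [-5*((5*((-4*x) + 6)) - 8) = -110] leading coefficient -5: divide by -5. So div: (5*((-4*x) + 6)) - 8 = 22.
Step 3. [(5*((-4*x) + 6)) - 8 = 22] peel the -8: add 8 from each side ⇒ sub: 5*((-4*x) + 6) = 30.
Step 4. [5*((-4*x) + 6) = 30] leading coefficient 5: divide by 5 ⇒ div: (-4*x) + 6 = 6.
Step 5. [(-4*x) + 6 = 6] +6 is outermost — subtract 6 both sides, so sub: -4*x = 0.
Step 6. [-4*x = 0] -4 out front; divide by -4, so div: x = 0.

Answer: x ∈ {0}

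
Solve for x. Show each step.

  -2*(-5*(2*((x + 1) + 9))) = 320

Step 1. [-2*(-5*(2*((x + 1) + 9))) = 320] divide by the outer -2. So div: -5*(2*((x + 1) + 9)) = -160.
Step 2. [-5*(2*((x + 1) + 9)) = -160] -5 out front; divide by -5 ⇒ div: 2*((x + 1) + 9) = 32.
Step 3. [2*((x + 1) + 9) = 32] divide by the outer 2 ⇒ div: (x + 1) + 9 = 16.
Step 4. [(x + 1) + 9 = 16] peel the +9: subtract 9 from each side, so sub: x + 1 = 7.
Step 5. [x + 1 = 7] +1 is outermost — subtract 1 both sides ⇒ sub: x = 6.

Answer: x ∈ {6}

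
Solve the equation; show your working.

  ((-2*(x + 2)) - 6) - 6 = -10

Step 1. [((-2*(x + 2)) - 6) - 6 = -10] add 6: x sits inside (… - 6) ⇒ sub: (-2*(x + 2)) - 6 = -4.
Step 2. [(-2*(x + 2)) - 6 = -4] add 6: x sits inside (… - 6). So sub: -2*(x + 2) = 2.
Step 3. [-2*(x + 2) = 2] leading coefficient -2: divide by -2, so div: x + 2 = -1.
Step 4. [x + 2 = -1] +2 is outermost — subtract 2 both sides. So sub: x = -3.

Answer: x ∈ {-3}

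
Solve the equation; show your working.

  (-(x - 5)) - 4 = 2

Step 1. [(-(x - 5)) - 4 = 2] peel the -4: add 4 from each side. So sub: -(x - 5) = 6.
Step 2. [-(x - 5) = 6] leading − — multiply by −1, so neg: x - 5 = -6.
Step 3. [x - 5 = -6] the outer -5 inverts by adding 5. So sub: x = -1.

Answer: x ∈ {-1}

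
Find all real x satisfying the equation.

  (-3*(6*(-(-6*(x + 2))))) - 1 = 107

Step 1. [(-3*(6*(-(-6*(x + 2))))) - 1 = 107] -1 is outermost — add 1 both sides, so sub: -3*(6*(-(-6*(x + 2)))) = 108.
Step 2. [-3*(6*(-(-6*(x + 2)))) = 108] -3·(inner) — divide through by -3. So div: 6*(-(-6*(x + 2))) = -36.
Step 3. [6*(-(-6*(x + 2))) = -36] leading coefficient 6: divide by 6 ⇒ div: -(-6*(x + 2)) = -6.
Step 4. [-(-6*(x + 2)) = -6] LHS negated; negate both sides, so neg: -6*(x + 2) = 6.
Step 5. [-6*(x + 2) = 6] -6·(inner) — divide through by -6, so div: x + 2 = -1.
Step 6. [x + 2 = -1] +2 is outermost — subtract 2 both sides. So sub: x = -3.

Answer: x ∈ {-3}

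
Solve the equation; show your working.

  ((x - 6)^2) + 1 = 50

Step 1. [((x - 6)^2) + 1 = 50] the outer +1 inverts by subtracting 1, so sub: (x - 6)^2 = 49.
Step 2. [(x - 6)^2 = 49] 49 ≥ 0, LHS is (·)² — take ±√, so sqrt: x - 6 = 7 or -7.
Step 3. [x - 6 = 7 or -7] -6 is outermost — add 6 both sides ⇒ sub: x = 13 or -1.

Answer: x ∈ {-1, 13}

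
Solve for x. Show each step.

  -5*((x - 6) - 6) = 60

Step 1. [-5*((x - 6) - 6) = 60] -5·(inner) — divide through by -5. So div: (x - 6) - 6 = -12.
Step 2. [(x - 6) - 6 = -12] peel the -6: add 6 from each side ⇒ sub: x - 6 = -6.
Step 3. [x - 6 = -6] peel the -6: add 6 from each side. So sub: x = 0.

Answer: x ∈ {0}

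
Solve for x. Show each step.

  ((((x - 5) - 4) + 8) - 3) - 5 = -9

Step 1. [((((x - 5) - 4) + 8) - 3) - 5 = -9] 5 comes off first (add 5). So sub: (((x - 5) - 4) + 8) - 3 = -4.
Step 2. [(((x - 5) - 4) + 8) - 3 = -4] -3 is outermost — add 3 both sides. So sub: ((x - 5) - 4) + 8 = -1.
Step 3. [((x - 5) - 4) + 8 = -1] +8 is outermost — subtract 8 both sides, so sub: (x - 5) - 4 = -9.
Step 4. [(x - 5) - 4 = -9] 4 comes off first (add 4) ⇒ sub: x - 5 = -5.
Step 5. [x - 5 = -5] 5 comes off first (add 5). So sub: x = 0.

Answer: x ∈ {0}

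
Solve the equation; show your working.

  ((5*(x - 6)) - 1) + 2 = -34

Step 1. [((5*(x - 6)) - 1) + 2 = -34] the outer +2 inverts by subtracting 2, so sub: (5*(x - 6)) - 1 = -36.
Step 2. [(5*(x - 6)) - 1 = -36] -1 is outermost — add 1 both sides, so sub: 5*(x - 6) = -35.
Step 3. [5*(x - 6) = -35] 5 out front; divide by 5. So div: x - 6 = -7.
Step 4. [x - 6 = -7] peel the -6: add 6 from each side ⇒ sub: x = -1.

Answer: x ∈ {-1}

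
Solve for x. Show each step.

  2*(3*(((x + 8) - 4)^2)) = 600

Step 1. [2*(3*(((x + 8) - 4)^2)) = 600] divide by the outer 2. So div: 3*(((x + 8) - 4)^2) = 300.
Step 2. [3*(((x + 8) - 4)^2) = 300] leading coefficient 3: divide by 3, so div: ((x + 8) - 4)^2 = 100.
Step 3. [((x + 8) - 4)^2 = 100] √ both sides: 100 ≥ 0 gives two branches. So sqrt: (x + 8) - 4 = 10 or -10.
Step 4. [(x + 8) - 4 = 10 or -10] peel the -4: add 4 from each side, so sub: x + 8 = 14 or -6.
Step 5. [x + 8 = 14 or -6] the outer +8 inverts by subtracting 8, so sub: x = 6 or -14.

Answer: x ∈ {-14, 6}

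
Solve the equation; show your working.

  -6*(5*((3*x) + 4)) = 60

Step 1. [-6*(5*((3*x) + 4)) = 60] LHS = -6·(…); ÷-6 both sides, so div: 5*((3*x) + 4) = -10.
Step 2. [5*((3*x) + 4) = -10] 5 out front; divide by 5 ⇒ div: (3*x) + 4 = -2.
Step 3. [(3*x) + 4 = -2] +4 is outermost — subtract 4 both sides, so sub: 3*x = -6.
Step 4. [3*x = -6] leading coefficient 3: divide by 3. So div: x = -2.

Answer: x ∈ {-2}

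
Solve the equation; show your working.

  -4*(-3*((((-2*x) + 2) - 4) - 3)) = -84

Step 1. [-4*(-3*((((-2*x) + 2) - 4) - 3)) = -84] leading coefficient -4: divide by -4. So div: -3*((((-2*x) + 2) - 4) - 3) = 21.
Step 2. [-3*((((-2*x) + 2) - 4) - 3) = 21] divide by the outer -3 ⇒ div: (((-2*x) + 2) - 4) - 3 = -7.
Step 3. [(((-2*x) + 2) - 4) - 3 = -7] 3 comes off first (add 3), so sub: ((-2*x) + 2) - 4 = -4.
Step 4. [((-2*x) + 2) - 4 = -4] -4 is outermost — add 4 both sides. So sub: (-2*x) + 2 = 0.
Step 5. [(-2*x) + 2 = 0] peel the +2: subtract 2 from each side. So sub: -2*x = -2.
Step 6. [-2*x = -2] divide by the outer -2, so div: x = 1.

Answer: x ∈ {1}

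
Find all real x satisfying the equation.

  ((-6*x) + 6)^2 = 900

Step 1. [((-6*x) + 6)^2 = 900] √ both sides: 900 ≥ 0 gives two branches. So sqrt: (-6*x) + 6 = 30 or -30.
Step 2. [(-6*x) + 6 = 30 or -30] subtract 6: x sits inside (… + 6) ⇒ sub: -6*x = 24 or -36.
Step 3. [-6*x = 24 or -36] LHS = -6·(…); ÷-6 both sides. So div: x = -4 or 6.

Answer: x ∈ {-4, 6}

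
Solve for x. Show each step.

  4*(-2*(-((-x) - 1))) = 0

Step 1. [4*(-2*(-((-x) - 1))) = 0] 4·(inner) — divide through by 4, so div: -2*(-((-x) - 1)) = 0.
Step 2. [-2*(-((-x) - 1)) = 0] divide by the outer -2 ⇒ div: -((-x) - 1) = 0.
Step 3. [-((-x) - 1) = 0] LHS negated; negate both sides. So neg: (-x) - 1 = 0.
Step 4. [(-x) - 1 = 0] 1 comes off first (add 1) ⇒ sub: -x = 1.
Step 5. [-x = 1] flip signs both sides ⇒ neg: x = -1.

Answer: x ∈ {-1}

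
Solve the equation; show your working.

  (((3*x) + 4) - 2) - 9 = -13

Step 1. [(((3*x) + 4) - 2) - 9 = -13] the outer -9 inverts by adding 9 ⇒ sub: ((3*x) + 4) - 2 = -4.
Step 2. [((3*x) + 4) - 2 = -4] the outer -2 inverts by adding 2. So sub: (3*x) + 4 = -2.
Step 3. [(3*x) + 4 = -2] +4 is outermost — subtract 4 both sides. So sub: 3*x = -6.
Step 4. [3*x = -6] leading coefficient 3: divide by 3, so div: x = -2.

Answer: x ∈ {-2}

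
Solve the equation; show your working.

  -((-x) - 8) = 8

Step 1. [-((-x) - 8) = 8] flip signs both sides. So neg: (-x) - 8 = -8.
Step 2. [(-x) - 8 = -8] the outer -8 inverts by adding 8, so sub: -x = 0.
Step 3. [-x = 0] leading − — multiply by −1. So neg: x = 0.

Answer: x ∈ {0}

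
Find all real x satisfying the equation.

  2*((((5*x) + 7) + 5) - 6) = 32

Step 1. [2*((((5*x) + 7) + 5) - 6) = 32] LHS = 2·(…); ÷2 both sides. So div: (((5*x) + 7) + 5) - 6 = 16.
Step 2. [(((5*x) + 7) + 5) - 6 = 16] 6 comes off first (add 6). So sub: ((5*x) + 7) + 5 = 22.
Step 3. [((5*x) + 7) + 5 = 22] subtract 5: x sits inside (… + 5). So sub: (5*x) + 7 = 17.
Step 4. [(5*x) + 7 = 17] 7 comes off first (subtract 7) ⇒ sub: 5*x = 10.
Step 5. [5*x = 10] 5·(inner) — divide through by 5. So div: x = 2.

Answer: x ∈ {2}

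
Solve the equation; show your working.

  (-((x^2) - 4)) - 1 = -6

Step 1. [(-((x^2) - 4)) - 1 = -6] 1 comes off first (add 1), so sub: -((x^2) - 4) = -5.
Step 2. [-((x^2) - 4) = -5] leading − — multiply by −1. So neg: (x^2) - 4 = 5.
Step 3. [(x^2) - 4 = 5] peel the -4: add 4 from each side ⇒ sub: x^2 = 9.
Step 4. [x^2 = 9] LHS squared, RHS 9 ≥ 0: apply √ (±), so sqrt: x = 3 or -3.

Answer: x ∈ {-3, 3}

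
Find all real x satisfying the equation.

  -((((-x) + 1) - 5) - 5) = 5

Step 1. [-((((-x) + 1) - 5) - 5) = 5] flip signs both sides, so neg: (((-x) + 1) - 5) - 5 = -5.
Step 2. [(((-x) + 1) - 5) - 5 = -5] add 5: x sits inside (… - 5) ⇒ sub: ((-x) + 1) - 5 = 0.
Step 3. [((-x) + 1) - 5 = 0] add 5: x sits inside (… - 5), so sub: (-x) + 1 = 5.
Step 4. [(-x) + 1 = 5] +1 is outermost — subtract 1 both sides ⇒ sub: -x = 4.
Step 5. [-x = 4] leading − — multiply by −1, so neg: x = -4.

Answer: x ∈ {-4}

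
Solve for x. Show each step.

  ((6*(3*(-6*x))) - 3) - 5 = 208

Step 1. [((6*(3*(-6*x))) - 3) - 5 = 208] add 5: x sits inside (… - 5). So sub: (6*(3*(-6*x))) - 3 = 213.
Step 2. [(6*(3*(-6*x))) - 3 = 213] peel the -3: add 3 from each side. So sub: 6*(3*(-6*x)) = 216.
Step 3. [6*(3*(-6*x)) = 216] 6·(inner) — divide through by 6. So div: 3*(-6*x) = 36.
Step 4. [3*(-6*x) = 36] 3·(inner) — divide through by 3 ⇒ div: -6*x = 12.
Step 5. [-6*x = 12] LHS = -6·(…); ÷-6 both sides ⇒ div: x = -2.

Answer: x ∈ {-2}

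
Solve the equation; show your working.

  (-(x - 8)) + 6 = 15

Step 1. [(-(x - 8)) + 6 = 15] 6 comes off first (subtract 6), so sub: -(x - 8) = 9.
Step 2. [-(x - 8) = 9] flip signs both sides, so neg: x - 8 = -9.
Step 3. [x - 8 = -9] 8 comes off first (add 8), so sub: x = -1.

Answer: x ∈ {-1}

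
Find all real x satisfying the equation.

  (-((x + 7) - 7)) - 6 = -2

Step 1. [(-((x + 7) - 7)) - 6 = -2] add 6: x sits inside (… - 6). So sub: -((x + 7) - 7) = 4.
Step 2. [-((x + 7) - 7) = 4] leading − — multiply by −1. So neg: (x + 7) - 7 = -4.
Step 3. [(x + 7) - 7 = -4] 7 comes off first (add 7). So sub: x + 7 = 3.
Step 4. [x + 7 = 3] +7 is outermost — subtract 7 both sides. So sub: x = -4.

Answer: x ∈ {-4}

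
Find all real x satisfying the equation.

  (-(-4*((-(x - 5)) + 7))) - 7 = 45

Step 1. [(-(-4*((-(x - 5)) + 7))) - 7 = 45] 7 comes off first (add 7), so sub: -(-4*((-(x - 5)) + 7)) = 52.
Step 2. [-(-4*((-(x - 5)) + 7)) = 52] LHS negated; negate both sides, so neg: -4*((-(x - 5)) + 7) = -52.
Step 3. [-4*((-(x - 5)) + 7) = -52] divide by the outer -4. So div: (-(x - 5)) + 7 = 13.
Step 4. [(-(x - 5)) + 7 = 13] +7 is outermost — subtract 7 both sides ⇒ sub: -(x - 5) = 6.
Step 5. [-(x - 5) = 6] leading − — multiply by −1 ⇒ neg: x - 5 = -6.
Step 6. [x - 5 = -6] the outer -5 inverts by adding 5 ⇒ sub: x = -1.

Answer: x ∈ {-1}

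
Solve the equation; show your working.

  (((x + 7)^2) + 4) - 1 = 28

Step 1. [(((x + 7)^2) + 4) - 1 = 28] add 1: x sits inside (… - 1), so sub: ((x + 7)^2) + 4 = 29.
Step 2. [((x + 7)^2) + 4 = 29] the outer +4 inverts by subtracting 4 ⇒ sub: (x + 7)^2 = 25.
Step 3. [(x + 7)^2 = 25] 25 ≥ 0, LHS is (·)² — take ±√. So sqrt: x + 7 = 5 or -5.
Step 4. [x + 7 = 5 or -5] peel the +7: subtract 7 from each side ⇒ sub: x = -2 or -12.

Answer: x ∈ {-12, -2}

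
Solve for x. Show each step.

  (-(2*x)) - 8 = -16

Step 1. [(-(2*x)) - 8 = -16] -8 is outermost — add 8 both sides. So sub: -(2*x) = -8.
Step 2. [-(2*x) = -8] LHS negated; negate both sides ⇒ neg: 2*x = 8.
Step 3. [2*x = 8] LHS = 2·(…); ÷2 both sides, so div: x = 4.

Answer: x ∈ {4}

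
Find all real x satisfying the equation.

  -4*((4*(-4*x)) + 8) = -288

Step 1. [-4*((4*(-4*x)) + 8) = -288] -4·(inner) — divide through by -4. So div: (4*(-4*x)) + 8 = 72.
Step 2. [(4*(-4*x)) + 8 = 72] common factor 4 (LHS and 72) — divide through ⇒ factor: (-4*x) + 2 = 18.
Step 3. [(-4*x) + 2 = 18] peel the +2: subtract 2 from each side, so sub: -4*x = 16.
Step 4. [-4*x = 16] leading coefficient -4: divide by -4. So div: x = -4.

Answer: x ∈ {-4}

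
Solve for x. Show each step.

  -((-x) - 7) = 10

Step 1. [-((-x) - 7) = 10] flip signs both sides, so neg: (-x) - 7 = -10.
Step 2. [(-x) - 7 = -10] peel the -7: add 7 from each side. So sub: -x = -3.
Step 3. [-x = -3] leading − — multiply by −1. So neg: x = 3.

Answer: x ∈ {3}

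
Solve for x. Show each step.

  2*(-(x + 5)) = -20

Step 1. [2*(-(x + 5)) = -20] 2 out front; divide by 2, so div: -(x + 5) = -10.
Step 2. [-(x + 5) = -10] LHS negated; negate both sides, so neg: x + 5 = 10.
Step 3. [x + 5 = 10] the outer +5 inverts by subtracting 5 ⇒ sub: x = 5.

Answer: x ∈ {5}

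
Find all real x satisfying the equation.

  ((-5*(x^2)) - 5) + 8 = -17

Step 1. [((-5*(x^2)) - 5) + 8 = -17] peel the +8: subtract 8 from each side, so sub: (-5*(x^2)) - 5 = -25.
Step 2. [(-5*(x^2)) - 5 = -25] -5 divides every term; factor it out ⇒ factor: (x^2) + 1 = 5.
Step 3. [(x^2) + 1 = 5] +1 is outermost — subtract 1 both sides ⇒ sub: x^2 = 4.
Step 4. [x^2 = 4] √ both sides: 4 ≥ 0 gives two branches ⇒ sqrt: x = 2 or -2.

Answer: x ∈ {-2, 2}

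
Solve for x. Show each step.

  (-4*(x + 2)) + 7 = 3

Step 1. [(-4*(x + 2)) + 7 = 3] +7 is outermost — subtract 7 both sides ⇒ sub: -4*(x + 2) = -4.
Step 2. [-4*(x + 2) = -4] LHS = -4·(…); ÷-4 both sides, so div: x + 2 = 1.
Step 3. [x + 2 = 1] +2 is outermost — subtract 2 both sides. So sub: x = -1.

Answer: x ∈ {-1}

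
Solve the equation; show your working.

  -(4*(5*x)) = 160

Step 1. [-(4*(5*x)) = 160] LHS negated; negate both sides. So neg: 4*(5*x) = -160.
Step 2. [4*(5*x) = -160] 4·(inner) — divide through by 4 ⇒ div: 5*x = -40.
Step 3. [5*x = -40] leading coefficient 5: divide by 5 ⇒ div: x = -8.

Answer: x ∈ {-8}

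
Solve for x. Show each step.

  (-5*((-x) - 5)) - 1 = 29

Step 1. [(-5*((-x) - 5)) - 1 = 29] -1 is outermost — add 1 both sides. So sub: -5*((-x) - 5) = 30.
Step 2. [-5*((-x) - 5) = 30] -5 out front; divide by -5. So div: (-x) - 5 = -6.
Step 3. [(-x) - 5 = -6] -5 is outermost — add 5 both sides ⇒ sub: -x = -1.
Step 4. [-x = -1] flip signs both sides. So neg: x = 1.

Answer: x ∈ {1}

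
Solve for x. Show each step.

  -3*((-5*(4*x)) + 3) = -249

Step 1. [-3*((-5*(4*x)) + 3) = -249] LHS = -3·(…); ÷-3 both sides. So div: (-5*(4*x)) + 3 = 83.
Step 2. [(-5*(4*x)) + 3 = 83] +3 is outermost — subtract 3 both sides ⇒ sub: -5*(4*x) = 80.
Step 3. [-5*(4*x) = 80] -5·(inner) — divide through by -5, so div: 4*x = -16.
Step 4. [4*x = -16] divide by the outer 4. So div: x = -4.

Answer: x ∈ {-4}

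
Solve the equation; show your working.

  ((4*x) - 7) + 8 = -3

Step 1. [((4*x) - 7) + 8 = -3] 8 comes off first (subtract 8), so sub: (4*x) - 7 = -11.
Step 2. [(4*x) - 7 = -11] -7 is outermost — add 7 both sides ⇒ sub: 4*x = -4.
Step 3. [4*x = -4] LHS = 4·(…); ÷4 both sides. So div: x = -1.

Answer: x ∈ {-1}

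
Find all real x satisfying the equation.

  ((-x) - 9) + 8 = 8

Step 1. [((-x) - 9) + 8 = 8] 8 comes off first (subtract 8) ⇒ sub: (-x) - 9 = 0.
Step 2. [(-x) - 9 = 0] peel the -9: add 9 from each side ⇒ sub: -x = 9.
Step 3. [-x = 9] leading − — multiply by −1 ⇒ neg: x = -9.

Answer: x ∈ {-9}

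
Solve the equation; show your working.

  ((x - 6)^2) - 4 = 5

Step 1. [((x - 6)^2) - 4 = 5] add 4: x sits inside (… - 4), so sub: (x - 6)^2 = 9.
Step 2. [(x - 6)^2 = 9] LHS squared, RHS 9 ≥ 0: apply √ (±), so sqrt: x - 6 = 3 or -3.
Step 3. [x - 6 = 3 or -3] peel the -6: add 6 from each side, so sub: x = 9 or 3.

Answer: x ∈ {3, 9}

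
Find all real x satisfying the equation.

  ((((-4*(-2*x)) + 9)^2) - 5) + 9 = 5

Step 1. [((((-4*(-2*x)) + 9)^2) - 5) + 9 = 5] subtract 9: x sits inside (… + 9) ⇒ sub: (((-4*(-2*x)) + 9)^2) - 5 = -4.
Step 2. [(((-4*(-2*x)) + 9)^2) - 5 = -4] peel the -5: add 5 from each side, so sub: ((-4*(-2*x)) + 9)^2 = 1.
Step 3. [((-4*(-2*x)) + 9)^2 = 1] 1 ≥ 0, LHS is (·)² — take ±√ ⇒ sqrt: (-4*(-2*x)) + 9 = 1 or -1.
Step 4. [(-4*(-2*x)) + 9 = 1 or -1] peel the +9: subtract 9 from each side. So sub: -4*(-2*x) = -8 or -10.
Step 5. [-4*(-2*x) = -8 or -10] LHS = -4·(…); ÷-4 both sides, so div: -2*x = 2 or 5/2.
Step 6. [-2*x = 2 or 5/2] divide by the outer -2, so div: x = -1 or -5/4.

Answer: x ∈ {-5/4, -1}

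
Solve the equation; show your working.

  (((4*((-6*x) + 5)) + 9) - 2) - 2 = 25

Step 1. [(((4*((-6*x) + 5)) + 9) - 2) - 2 = 25] the outer -2 inverts by adding 2, so sub: ((4*((-6*x) + 5)) + 9) - 2 = 27.
Step 2. [((4*((-6*x) + 5)) + 9) - 2 = 27] the outer -2 inverts by adding 2. So sub: (4*((-6*x) + 5)) + 9 = 29.
Step 3. [(4*((-6*x) + 5)) + 9 = 29] +9 is outermost — subtract 9 both sides. So sub: 4*((-6*x) + 5) = 20.
Step 4. [4*((-6*x) + 5) = 20] leading coefficient 4: divide by 4. So div: (-6*x) + 5 = 5.
Step 5. [(-6*x) + 5 = 5] peel the +5: subtract 5 from each side ⇒ sub: -6*x = 0.
Step 6. [-6*x = 0] divide by the outer -6 ⇒ div: x = 0.

Answer: x ∈ {0}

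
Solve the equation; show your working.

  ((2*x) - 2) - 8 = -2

Step 1. [((2*x) - 2) - 8 = -2] 8 comes off first (add 8). So sub: (2*x) - 2 = 6.
Step 2. [(2*x) - 2 = 6] the outer -2 inverts by adding 2. So sub: 2*x = 8.
Step 3. [2*x = 8] LHS = 2·(…); ÷2 both sides, so div: x = 4.

Answer: x ∈ {4}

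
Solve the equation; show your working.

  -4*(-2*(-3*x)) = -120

Step 1. [-4*(-2*(-3*x)) = -120] -4 out front; divide by -4, so div: -2*(-3*x) = 30.
Step 2. [-2*(-3*x) = 30] -2 out front; divide by -2 ⇒ div: -3*x = -15.
Step 3. [-3*x = -15] -3 out front; divide by -3. So div: x = 5.

Answer: x ∈ {5}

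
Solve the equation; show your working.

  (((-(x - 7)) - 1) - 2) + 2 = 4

Step 1. [(((-(x - 7)) - 1) - 2) + 2 = 4] the outer +2 inverts by subtracting 2, so sub: ((-(x - 7)) - 1) - 2 = 2.
Step 2. [((-(x - 7)) - 1) - 2 = 2] peel the -2: add 2 from each side. So sub: (-(x - 7)) - 1 = 4.
Step 3. [(-(x - 7)) - 1 = 4] peel the -1: add 1 from each side. So sub: -(x - 7) = 5.
Step 4. [-(x - 7) = 5] LHS negated; negate both sides ⇒ neg: x - 7 = -5.
Step 5. [x - 7 = -5] add 7: x sits inside (… - 7) ⇒ sub: x = 2.

Answer: x ∈ {2}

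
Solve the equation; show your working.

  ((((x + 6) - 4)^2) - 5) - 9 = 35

Step 1. [((((x + 6) - 4)^2) - 5) - 9 = 35] -9 is outermost — add 9 both sides, so sub: (((x + 6) - 4)^2) - 5 = 44.
Step 2. [(((x + 6) - 4)^2) - 5 = 44] the outer -5 inverts by adding 5 ⇒ sub: ((x + 6) - 4)^2 = 49.
Step 3. [((x + 6) - 4)^2 = 49] 49 ≥ 0, LHS is (·)² — take ±√ ⇒ sqrt: (x + 6) - 4 = 7 or -7.
Step 4. [(x + 6) - 4 = 7 or -7] the outer -4 inverts by adding 4, so sub: x + 6 = 11 or -3.
Step 5. [x + 6 = 11 or -3] peel the +6: subtract 6 from each side ⇒ sub: x = 5 or -9.

Answer: x ∈ {-9, 5}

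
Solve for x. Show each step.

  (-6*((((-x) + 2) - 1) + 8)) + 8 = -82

Step 1. [(-6*((((-x) + 2) - 1) + 8)) + 8 = -82] the outer +8 inverts by subtracting 8, so sub: -6*((((-x) + 2) - 1) + 8) = -90.
Step 2. [-6*((((-x) + 2) - 1) + 8) = -90] -6·(inner) — divide through by -6 ⇒ div: (((-x) + 2) - 1) + 8 = 15.
Step 3. [(((-x) + 2) - 1) + 8 = 15] 8 comes off first (subtract 8), so sub: ((-x) + 2) - 1 = 7.
Step 4. [((-x) + 2) - 1 = 7] -1 is outermost — add 1 both sides ⇒ sub: (-x) + 2 = 8.
Step 5. [(-x) + 2 = 8] subtract 2: x sits inside (… + 2). So sub: -x = 6.
Step 6. [-x = 6] LHS negated; negate both sides, so neg: x = -6.

Answer: x ∈ {-6}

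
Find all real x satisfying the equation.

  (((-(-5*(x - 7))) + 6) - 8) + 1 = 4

Step 1. [(((-(-5*(x - 7))) + 6) - 8) + 1 = 4] peel the +1: subtract 1 from each side, so sub: ((-(-5*(x - 7))) + 6) - 8 = 3.
Step 2. [((-(-5*(x - 7))) + 6) - 8 = 3] add 8: x sits inside (… - 8). So sub: (-(-5*(x - 7))) + 6 = 11.
Step 3. [(-(-5*(x - 7))) + 6 = 11] 6 comes off first (subtract 6). So sub: -(-5*(x - 7)) = 5.
Step 4. [-(-5*(x - 7)) = 5] flip signs both sides. So neg: -5*(x - 7) = -5.
Step 5. [-5*(x - 7) = -5] divide by the outer -5 ⇒ div: x - 7 = 1.
Step 6. [x - 7 = 1] the outer -7 inverts by adding 7 ⇒ sub: x = 8.

Answer: x ∈ {8}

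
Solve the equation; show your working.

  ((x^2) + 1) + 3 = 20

Step 1. [((x^2) + 1) + 3 = 20] subtract 3: x sits inside (… + 3) ⇒ sub: (x^2) + 1 = 17.
Step 2. [(x^2) + 1 = 17] subtract 1: x sits inside (… + 1). So sub: x^2 = 16.
Step 3. [x^2 = 16] √ both sides: 16 ≥ 0 gives two branches ⇒ sqrt: x = 4 or -4.

Answer: x ∈ {-4, 4}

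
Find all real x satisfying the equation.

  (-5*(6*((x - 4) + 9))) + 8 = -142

Step 1. [(-5*(6*((x - 4) + 9))) + 8 = -142] subtract 8: x sits inside (… + 8) ⇒ sub: -5*(6*((x - 4) + 9)) = -150.
Step 2. [-5*(6*((x - 4) + 9)) = -150] -5·(inner) — divide through by -5, so div: 6*((x - 4) + 9) = 30.
Step 3. [6*((x - 4) + 9) = 30] divide by the outer 6 ⇒ div: (x - 4) + 9 = 5.
Step 4. [(x - 4) + 9 = 5] the outer +9 inverts by subtracting 9 ⇒ sub: x - 4 = -4.
Step 5. [x - 4 = -4] -4 is outermost — add 4 both sides. So sub: x = 0.

Answer: x ∈ {0}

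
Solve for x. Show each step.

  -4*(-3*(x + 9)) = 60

Step 1. [-4*(-3*(x + 9)) = 60] -4·(inner) — divide through by -4 ⇒ div: -3*(x + 9) = -15.
Step 2. [-3*(x + 9) = -15] leading coefficient -3: divide by -3 ⇒ div: x + 9 = 5.
Step 3. [x + 9 = 5] +9 is outermost — subtract 9 both sides, so sub: x = -4.

Answer: x ∈ {-4}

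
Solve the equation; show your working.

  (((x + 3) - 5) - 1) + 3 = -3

Step 1. [(((x + 3) - 5) - 1) + 3 = -3] peel the +3: subtract 3 from each side, so sub: ((x + 3) - 5) - 1 = -6.
Step 2. [((x + 3) - 5) - 1 = -6] add 1: x sits inside (… - 1). So sub: (x + 3) - 5 = -5.
Step 3. [(x + 3) - 5 = -5] peel the -5: add 5 from each side, so sub: x + 3 = 0.
Step 4. [x + 3 = 0] subtract 3: x sits inside (… + 3), so sub: x = -3.

Answer: x ∈ {-3}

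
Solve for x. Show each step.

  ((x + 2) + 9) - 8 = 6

Step 1. [((x + 2) + 9) - 8 = 6] the outer -8 inverts by adding 8, so sub: (x + 2) + 9 = 14.
Step 2. [(x + 2) + 9 = 14] 9 comes off first (subtract 9). So sub: x + 2 = 5.
Step 3. [x + 2 = 5] the outer +2 inverts by subtracting 2 ⇒ sub: x = 3.

Answer: x ∈ {3}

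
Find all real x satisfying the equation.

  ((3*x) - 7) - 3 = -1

Step 1. [((3*x) - 7) - 3 = -1] 3 comes off first (add 3). So sub: (3*x) - 7 = 2.
Step 2. [(3*x) - 7 = 2] the outer -7 inverts by adding 7. So sub: 3*x = 9.
Step 3. [3*x = 9] leading coefficient 3: divide by 3. So div: x = 3.

Answer: x ∈ {3}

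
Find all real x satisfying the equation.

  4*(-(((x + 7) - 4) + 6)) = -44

Step 1. [4*(-(((x + 7) - 4) + 6)) = -44] leading coefficient 4: divide by 4 ⇒ div: -(((x + 7) - 4) + 6) = -11.
Step 2. [-(((x + 7) - 4) + 6) = -11] LHS negated; negate both sides ⇒ neg: ((x + 7) - 4) + 6 = 11.
Step 3. [((x + 7) - 4) + 6 = 11] 6 comes off first (subtract 6) ⇒ sub: (x + 7) - 4 = 5.
Step 4. [(x + 7) - 4 = 5] add 4: x sits inside (… - 4). So sub: x + 7 = 9.
Step 5. [x + 7 = 9] +7 is outermost — subtract 7 both sides. So sub: x = 2.

Answer: x ∈ {2}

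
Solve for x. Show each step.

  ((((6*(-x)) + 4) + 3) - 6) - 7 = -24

Step 1. [((((6*(-x)) + 4) + 3) - 6) - 7 = -24] add 7: x sits inside (… - 7) ⇒ sub: (((6*(-x)) + 4) + 3) - 6 = -17.
Step 2. [(((6*(-x)) + 4) + 3) - 6 = -17] peel the -6: add 6 from each side ⇒ sub: ((6*(-x)) + 4) + 3 = -11.
Step 3. [((6*(-x)) + 4) + 3 = -11] subtract 3: x sits inside (… + 3). So sub: (6*(-x)) + 4 = -14.
Step 4. [(6*(-x)) + 4 = -14] +4 is outermost — subtract 4 both sides. So sub: 6*(-x) = -18.
Step 5. [6*(-x) = -18] leading coefficient 6: divide by 6. So div: -x = -3.
Step 6. [-x = -3] leading − — multiply by −1, so neg: x = 3.

Answer: x ∈ {3}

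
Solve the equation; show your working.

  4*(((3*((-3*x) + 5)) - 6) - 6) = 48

Step 1. [4*(((3*((-3*x) + 5)) - 6) - 6) = 48] LHS = 4·(…); ÷4 both sides, so div: ((3*((-3*x) + 5)) - 6) - 6 = 12.
Step 2. [((3*((-3*x) + 5)) - 6) - 6 = 12] peel the -6: add 6 from each side, so sub: (3*((-3*x) + 5)) - 6 = 18.
Step 3. [(3*((-3*x) + 5)) - 6 = 18] -6 is outermost — add 6 both sides. So sub: 3*((-3*x) + 5) = 24.
Step 4. [3*((-3*x) + 5) = 24] 3·(inner) — divide through by 3, so div: (-3*x) + 5 = 8.
Step 5. [(-3*x) + 5 = 8] +5 is outermost — subtract 5 both sides. So sub: -3*x = 3.
Step 6. [-3*x = 3] -3 out front; divide by -3 ⇒ div: x = -1.

Answer: x ∈ {-1}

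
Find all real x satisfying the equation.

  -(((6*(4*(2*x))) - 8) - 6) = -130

Step 1. [-(((6*(4*(2*x))) - 8) - 6) = -130] leading − — multiply by −1, so neg: ((6*(4*(2*x))) - 8) - 6 = 130.
Step 2. [((6*(4*(2*x))) - 8) - 6 = 130] add 6: x sits inside (… - 6), so sub: (6*(4*(2*x))) - 8 = 136.
Step 3. [(6*(4*(2*x))) - 8 = 136] peel the -8: add 8 from each side, so sub: 6*(4*(2*x)) = 144.
Step 4. [6*(4*(2*x)) = 144] 6·(inner) — divide through by 6 ⇒ div: 4*(2*x) = 24.
Step 5. [4*(2*x) = 24] 4·(inner) — divide through by 4, so div: 2*x = 6.
Step 6. [2*x = 6] 2 out front; divide by 2. So div: x = 3.

Answer: x ∈ {3}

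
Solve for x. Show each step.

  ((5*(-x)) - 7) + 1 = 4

Step 1. [((5*(-x)) - 7) + 1 = 4] peel the +1: subtract 1 from each side. So sub: (5*(-x)) - 7 = 3.
Step 2. [(5*(-x)) - 7 = 3] -7 is outermost — add 7 both sides. So sub: 5*(-x) = 10.
Step 3. [5*(-x) = 10] 5 out front; divide by 5 ⇒ div: -x = 2.
Step 4. [-x = 2] LHS negated; negate both sides ⇒ neg: x = -2.

Answer: x ∈ {-2}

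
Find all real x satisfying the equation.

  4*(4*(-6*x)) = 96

Step 1. [4*(4*(-6*x)) = 96] leading coefficient 4: divide by 4, so div: 4*(-6*x) = 24.
Step 2. [4*(-6*x) = 24] divide by the outer 4, so div: -6*x = 6.
Step 3. [-6*x = 6] leading coefficient -6: divide by -6 ⇒ div: x = -1.

Answer: x ∈ {-1}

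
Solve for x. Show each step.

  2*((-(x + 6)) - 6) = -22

Step 1. [2*((-(x + 6)) - 6) = -22] 2 out front; divide by 2 ⇒ div: (-(x + 6)) - 6 = -11.
Step 2. [(-(x + 6)) - 6 = -11] 6 comes off first (add 6) ⇒ sub: -(x + 6) = -5.
Step 3. [-(x + 6) = -5] leading − — multiply by −1. So neg: x + 6 = 5.
Step 4. [x + 6 = 5] the outer +6 inverts by subtracting 6 ⇒ sub: x = -1.

Answer: x ∈ {-1}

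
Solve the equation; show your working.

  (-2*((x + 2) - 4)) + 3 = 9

Step 1. [(-2*((x + 2) - 4)) + 3 = 9] the outer +3 inverts by subtracting 3 ⇒ sub: -2*((x + 2) - 4) = 6.
Step 2. [-2*((x + 2) - 4) = 6] -2 out front; divide by -2, so div: (x + 2) - 4 = -3.
Step 3. [(x + 2) - 4 = -3] the outer -4 inverts by adding 4 ⇒ sub: x + 2 = 1.
Step 4. [x + 2 = 1] +2 is outermost — subtract 2 both sides. So sub: x = -1.

Answer: x ∈ {-1}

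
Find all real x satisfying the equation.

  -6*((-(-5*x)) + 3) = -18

Step 1. [-6*((-(-5*x)) + 3) = -18] leading coefficient -6: divide by -6 ⇒ div: (-(-5*x)) + 3 = 3.
Step 2. [(-(-5*x)) + 3 = 3] +3 is outermost — subtract 3 both sides, so sub: -(-5*x) = 0.
Step 3. [-(-5*x) = 0] LHS negated; negate both sides, so neg: -5*x = 0.
Step 4. [-5*x = 0] leading coefficient -5: divide by -5, so div: x = 0.

Answer: x ∈ {0}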